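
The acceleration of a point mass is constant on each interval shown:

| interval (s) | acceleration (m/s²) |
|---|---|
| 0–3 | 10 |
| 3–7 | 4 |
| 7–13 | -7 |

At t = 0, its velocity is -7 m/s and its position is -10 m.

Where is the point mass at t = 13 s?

246 m

On each constant-a segment, Δv = aΔt and Δx = v₀Δt + ½aΔt²; chain segment to segment.
0–3 s: v starts -7 m/s; Δx = -7·3 + ½·10·3² = 24 m; v ends 23 m/s.
3–7 s: v starts 23 m/s; Δx = 23·4 + ½·4·4² = 124 m; v ends 39 m/s.
7–13 s: v starts 39 m/s; Δx = 39·6 + ½·-7·6² = 108 m; v ends -3 m/s.
x(13) = -10 + Σ Δx = 246 m.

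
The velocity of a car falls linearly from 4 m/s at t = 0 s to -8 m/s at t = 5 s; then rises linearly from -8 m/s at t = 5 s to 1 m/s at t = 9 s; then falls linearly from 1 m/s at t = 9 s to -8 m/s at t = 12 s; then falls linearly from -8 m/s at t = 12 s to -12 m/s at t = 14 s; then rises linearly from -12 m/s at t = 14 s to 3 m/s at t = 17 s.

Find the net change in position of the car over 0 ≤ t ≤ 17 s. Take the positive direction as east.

-68 m

Displacement is the signed area under the v-t curve.
0–5 s: ½(4 + -8)(5) = -10 m
5–9 s: ½(-8 + 1)(4) = -14 m
9–12 s: ½(1 + -8)(3) = -10.5 m
12–14 s: ½(-8 + -12)(2) = -20 m
14–17 s: ½(-12 + 3)(3) = -13.5 m
Net displacement = -68 m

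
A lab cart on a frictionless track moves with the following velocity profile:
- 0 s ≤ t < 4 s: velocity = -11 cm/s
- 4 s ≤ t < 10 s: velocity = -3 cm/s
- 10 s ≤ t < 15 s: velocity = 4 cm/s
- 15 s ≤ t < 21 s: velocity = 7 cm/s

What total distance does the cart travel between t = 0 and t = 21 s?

Total distance travelled is ∫|v| dt — sum the magnitudes of each area piece.
0–4 s: |-11| × 4 = 44 cm
4–10 s: |-3| × 6 = 18 cm
10–15 s: |4| × 5 = 20 cm
15–21 s: |7| × 6 = 42 cm
Total distance = 124 cm

124 cm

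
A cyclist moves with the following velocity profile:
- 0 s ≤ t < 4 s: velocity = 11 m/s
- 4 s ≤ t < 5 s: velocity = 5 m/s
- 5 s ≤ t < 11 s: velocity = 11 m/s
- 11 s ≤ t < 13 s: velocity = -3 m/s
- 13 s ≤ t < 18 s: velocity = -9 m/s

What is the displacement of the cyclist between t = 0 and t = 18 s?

64 m

Displacement is the signed area under the v-t curve.
0–4 s: 11 × 4 = 44 m
4–5 s: 5 × 1 = 5 m
5–11 s: 11 × 6 = 66 m
11–13 s: -3 × 2 = -6 m
13–18 s: -9 × 5 = -45 m
Net displacement = 64 m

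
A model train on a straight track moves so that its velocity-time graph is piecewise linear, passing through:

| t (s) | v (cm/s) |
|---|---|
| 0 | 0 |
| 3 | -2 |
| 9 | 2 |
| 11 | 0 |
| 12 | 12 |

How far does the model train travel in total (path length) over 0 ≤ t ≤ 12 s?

17 cm

Total distance travelled is ∫|v| dt — sum the magnitudes of each area piece.
0–3 s: |½(0 + -2)(3)| = 3 cm
3–9 s: v = 0 at t = 6 s; triangle areas 3 + 3 = 6 cm
9–11 s: |½(2 + 0)(2)| = 2 cm
11–12 s: |½(0 + 12)(1)| = 6 cm
Total distance = 17 cm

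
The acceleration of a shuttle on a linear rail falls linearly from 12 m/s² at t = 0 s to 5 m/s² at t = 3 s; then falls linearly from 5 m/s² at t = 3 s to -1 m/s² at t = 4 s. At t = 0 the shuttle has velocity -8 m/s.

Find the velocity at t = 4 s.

Δv equals the area under the a-t graph; then v = v₀ + Δv.
0–3 s: ½(12 + 5)(3) = 25.5 m/s
3–4 s: ½(5 + -1)(1) = 2 m/s
Δv = 27.5 m/s, so v(4) = -8 + (27.5) = 19.5 m/s.

19.5 m/s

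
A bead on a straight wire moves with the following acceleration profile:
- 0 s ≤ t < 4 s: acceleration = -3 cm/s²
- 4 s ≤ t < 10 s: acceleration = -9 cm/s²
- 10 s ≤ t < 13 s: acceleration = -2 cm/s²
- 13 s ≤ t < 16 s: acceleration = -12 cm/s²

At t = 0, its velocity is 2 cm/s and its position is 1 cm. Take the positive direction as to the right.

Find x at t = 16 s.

On each constant-a segment, Δv = aΔt and Δx = v₀Δt + ½aΔt²; chain segment to segment.
0–4 s: v starts 2 cm/s; Δx = 2·4 + ½·-3·4² = -16 cm; v ends -10 cm/s.
4–10 s: v starts -10 cm/s; Δx = -10·6 + ½·-9·6² = -222 cm; v ends -64 cm/s.
10–13 s: v starts -64 cm/s; Δx = -64·3 + ½·-2·3² = -201 cm; v ends -70 cm/s.
13–16 s: v starts -70 cm/s; Δx = -70·3 + ½·-12·3² = -264 cm; v ends -106 cm/s.
x(16) = 1 + Σ Δx = -702 cm.

-702 cm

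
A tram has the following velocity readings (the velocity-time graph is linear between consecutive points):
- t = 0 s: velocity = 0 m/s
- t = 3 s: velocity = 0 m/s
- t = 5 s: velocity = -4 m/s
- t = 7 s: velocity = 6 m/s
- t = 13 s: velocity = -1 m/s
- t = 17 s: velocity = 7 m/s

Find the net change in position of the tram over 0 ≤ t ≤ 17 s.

Net displacement equals the area under the velocity-time graph (areas below the axis count negative).
0–3 s: 0 × 3 = 0 m
3–5 s: ½(0 + -4)(2) = -4 m
5–7 s: ½(-4 + 6)(2) = 2 m
7–13 s: ½(6 + -1)(6) = 15 m
13–17 s: ½(-1 + 7)(4) = 12 m
Net displacement = 25 m

25 m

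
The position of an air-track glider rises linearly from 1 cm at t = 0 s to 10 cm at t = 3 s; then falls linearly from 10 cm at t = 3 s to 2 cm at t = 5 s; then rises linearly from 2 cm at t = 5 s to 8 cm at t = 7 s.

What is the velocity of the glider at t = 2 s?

3 cm/s

Velocity is the slope of the x-t graph on 0–3 s: (10 − 1)/(3 − 0) = 3 cm/s.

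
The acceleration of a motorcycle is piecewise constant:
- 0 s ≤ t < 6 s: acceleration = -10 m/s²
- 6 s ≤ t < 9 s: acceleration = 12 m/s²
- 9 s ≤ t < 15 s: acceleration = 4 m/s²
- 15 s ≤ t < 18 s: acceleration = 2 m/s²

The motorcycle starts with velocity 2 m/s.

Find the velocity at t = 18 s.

Δv equals the area under the a-t graph; then v = v₀ + Δv.
0–6 s: -10 × 6 = -60 m/s
6–9 s: 12 × 3 = 36 m/s
9–15 s: 4 × 6 = 24 m/s
15–18 s: 2 × 3 = 6 m/s
Δv = 6 m/s, so v(18) = 2 + (6) = 8 m/s.

8 m/s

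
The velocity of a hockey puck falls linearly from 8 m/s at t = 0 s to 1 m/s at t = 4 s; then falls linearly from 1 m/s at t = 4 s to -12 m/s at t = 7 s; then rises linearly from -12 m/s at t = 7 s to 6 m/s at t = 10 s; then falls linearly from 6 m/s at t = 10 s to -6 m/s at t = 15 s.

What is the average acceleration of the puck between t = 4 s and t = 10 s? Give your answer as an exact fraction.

5/6 m/s²

Average acceleration = Δv/Δt = (6 − 1)/(10 − 4) = 5/6 m/s².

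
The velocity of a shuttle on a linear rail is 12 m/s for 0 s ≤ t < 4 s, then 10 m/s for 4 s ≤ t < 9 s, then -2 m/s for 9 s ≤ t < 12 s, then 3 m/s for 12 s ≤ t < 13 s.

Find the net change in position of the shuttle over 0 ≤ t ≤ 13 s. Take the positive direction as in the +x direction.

95 m

Net displacement equals the area under the velocity-time graph (areas below the axis count negative).
0–4 s: 12 × 4 = 48 m
4–9 s: 10 × 5 = 50 m
9–12 s: -2 × 3 = -6 m
12–13 s: 3 × 1 = 3 m
Net displacement = 95 m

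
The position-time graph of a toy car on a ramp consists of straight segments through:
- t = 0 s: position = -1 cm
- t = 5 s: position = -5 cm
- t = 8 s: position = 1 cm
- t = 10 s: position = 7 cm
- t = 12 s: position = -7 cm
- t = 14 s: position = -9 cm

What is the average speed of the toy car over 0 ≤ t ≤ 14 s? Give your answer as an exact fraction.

Average speed = (total path length)/(elapsed time); on a piecewise-linear x-t graph the path length is Σ|Δx|.
0–5 s: |Δx| = |-5 − -1| = 4 cm
5–8 s: |Δx| = |1 − -5| = 6 cm
8–10 s: |Δx| = |7 − 1| = 6 cm
10–12 s: |Δx| = |-7 − 7| = 14 cm
12–14 s: |Δx| = |-9 − -7| = 2 cm
Total path = 32 cm; average speed = 32/14 = 16/7 cm/s.

16/7 cm/s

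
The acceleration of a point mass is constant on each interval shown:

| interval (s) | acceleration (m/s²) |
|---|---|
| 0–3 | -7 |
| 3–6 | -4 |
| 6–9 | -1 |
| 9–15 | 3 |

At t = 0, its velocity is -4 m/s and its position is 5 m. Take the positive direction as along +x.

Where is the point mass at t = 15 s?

On each constant-a segment, Δv = aΔt and Δx = v₀Δt + ½aΔt²; chain segment to segment.
0–3 s: v starts -4 m/s; Δx = -4·3 + ½·-7·3² = -43.5 m; v ends -25 m/s.
3–6 s: v starts -25 m/s; Δx = -25·3 + ½·-4·3² = -93 m; v ends -37 m/s.
6–9 s: v starts -37 m/s; Δx = -37·3 + ½·-1·3² = -115.5 m; v ends -40 m/s.
9–15 s: v starts -40 m/s; Δx = -40·6 + ½·3·6² = -186 m; v ends -22 m/s.
x(15) = 5 + Σ Δx = -433 m.

-433 m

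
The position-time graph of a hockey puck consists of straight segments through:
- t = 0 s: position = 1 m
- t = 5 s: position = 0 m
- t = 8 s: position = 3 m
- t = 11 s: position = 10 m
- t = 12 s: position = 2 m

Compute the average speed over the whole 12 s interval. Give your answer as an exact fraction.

Average speed = (total path length)/(elapsed time); on a piecewise-linear x-t graph the path length is Σ|Δx|.
0–5 s: |Δx| = |0 − 1| = 1 m
5–8 s: |Δx| = |3 − 0| = 3 m
8–11 s: |Δx| = |10 − 3| = 7 m
11–12 s: |Δx| = |2 − 10| = 8 m
Total path = 19 m; average speed = 19/12 = 19/12 m/s.

19/12 m/s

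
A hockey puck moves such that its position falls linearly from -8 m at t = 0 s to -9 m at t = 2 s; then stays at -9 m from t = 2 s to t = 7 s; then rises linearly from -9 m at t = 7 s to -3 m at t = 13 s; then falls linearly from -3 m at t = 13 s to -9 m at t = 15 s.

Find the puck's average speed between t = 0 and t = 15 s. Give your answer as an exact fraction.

13/15 m/s

Average speed = (total path length)/(elapsed time); on a piecewise-linear x-t graph the path length is Σ|Δx|.
0–2 s: |Δx| = |-9 − -8| = 1 m
2–7 s: |Δx| = |-9 − -9| = 0 m
7–13 s: |Δx| = |-3 − -9| = 6 m
13–15 s: |Δx| = |-9 − -3| = 6 m
Total path = 13 m; average speed = 13/15 = 13/15 m/s.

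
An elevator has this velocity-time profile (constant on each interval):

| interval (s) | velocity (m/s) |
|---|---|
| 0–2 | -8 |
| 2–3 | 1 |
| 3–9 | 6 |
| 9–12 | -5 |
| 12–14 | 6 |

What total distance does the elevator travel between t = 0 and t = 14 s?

80 m

Distance (not displacement) is the total path length: add the absolute areas under v-t.
0–2 s: |-8| × 2 = 16 m
2–3 s: |1| × 1 = 1 m
3–9 s: |6| × 6 = 36 m
9–12 s: |-5| × 3 = 15 m
12–14 s: |6| × 2 = 12 m
Total distance = 80 m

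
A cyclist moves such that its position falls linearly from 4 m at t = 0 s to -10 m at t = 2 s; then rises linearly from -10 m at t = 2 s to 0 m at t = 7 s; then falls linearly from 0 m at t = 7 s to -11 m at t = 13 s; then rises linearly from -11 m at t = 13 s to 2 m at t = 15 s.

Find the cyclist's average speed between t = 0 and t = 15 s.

3.2 m/s

Average speed = (total path length)/(elapsed time); on a piecewise-linear x-t graph the path length is Σ|Δx|.
0–2 s: |Δx| = |-10 − 4| = 14 m
2–7 s: |Δx| = |0 − -10| = 10 m
7–13 s: |Δx| = |-11 − 0| = 11 m
13–15 s: |Δx| = |2 − -11| = 13 m
Total path = 48 m; average speed = 48/15 = 3.2 m/s.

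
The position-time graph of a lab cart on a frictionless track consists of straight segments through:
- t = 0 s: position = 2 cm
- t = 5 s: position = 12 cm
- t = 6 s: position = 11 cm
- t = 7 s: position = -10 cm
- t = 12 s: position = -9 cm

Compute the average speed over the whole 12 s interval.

Average speed = (total path length)/(elapsed time); on a piecewise-linear x-t graph the path length is Σ|Δx|.
0–5 s: |Δx| = |12 − 2| = 10 cm
5–6 s: |Δx| = |11 − 12| = 1 cm
6–7 s: |Δx| = |-10 − 11| = 21 cm
7–12 s: |Δx| = |-9 − -10| = 1 cm
Total path = 33 cm; average speed = 33/12 = 2.75 cm/s.

2.75 cm/s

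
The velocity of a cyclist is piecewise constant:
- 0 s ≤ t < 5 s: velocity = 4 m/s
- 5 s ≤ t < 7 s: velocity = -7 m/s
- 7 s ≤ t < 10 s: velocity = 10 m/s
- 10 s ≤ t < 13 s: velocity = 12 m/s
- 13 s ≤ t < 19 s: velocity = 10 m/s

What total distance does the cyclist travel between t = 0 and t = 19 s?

160 m

Total distance travelled is ∫|v| dt — sum the magnitudes of each area piece.
0–5 s: |4| × 5 = 20 m
5–7 s: |-7| × 2 = 14 m
7–10 s: |10| × 3 = 30 m
10–13 s: |12| × 3 = 36 m
13–19 s: |10| × 6 = 60 m
Total distance = 160 m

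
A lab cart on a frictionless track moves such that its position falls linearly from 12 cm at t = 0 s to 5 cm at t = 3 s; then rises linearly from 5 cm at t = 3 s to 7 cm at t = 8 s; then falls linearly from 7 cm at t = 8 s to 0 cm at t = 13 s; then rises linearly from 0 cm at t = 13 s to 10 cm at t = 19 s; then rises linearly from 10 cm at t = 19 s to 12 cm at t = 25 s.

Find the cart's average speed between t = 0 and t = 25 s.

Average speed = (total path length)/(elapsed time); on a piecewise-linear x-t graph the path length is Σ|Δx|.
0–3 s: |Δx| = |5 − 12| = 7 cm
3–8 s: |Δx| = |7 − 5| = 2 cm
8–13 s: |Δx| = |0 − 7| = 7 cm
13–19 s: |Δx| = |10 − 0| = 10 cm
19–25 s: |Δx| = |12 − 10| = 2 cm
Total path = 28 cm; average speed = 28/25 = 1.12 cm/s.

1.12 cm/s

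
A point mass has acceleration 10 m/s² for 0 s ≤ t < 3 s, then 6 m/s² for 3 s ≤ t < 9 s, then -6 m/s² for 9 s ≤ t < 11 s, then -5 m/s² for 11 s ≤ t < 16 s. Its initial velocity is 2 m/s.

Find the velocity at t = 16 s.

Δv equals the area under the a-t graph; then v = v₀ + Δv.
0–3 s: 10 × 3 = 30 m/s
3–9 s: 6 × 6 = 36 m/s
9–11 s: -6 × 2 = -12 m/s
11–16 s: -5 × 5 = -25 m/s
Δv = 29 m/s, so v(16) = 2 + (29) = 31 m/s.

31 m/s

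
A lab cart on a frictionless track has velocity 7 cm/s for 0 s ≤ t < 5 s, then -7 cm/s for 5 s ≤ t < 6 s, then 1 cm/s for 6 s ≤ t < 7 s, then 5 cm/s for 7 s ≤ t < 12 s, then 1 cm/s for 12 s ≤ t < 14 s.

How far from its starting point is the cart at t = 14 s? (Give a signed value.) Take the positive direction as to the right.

Displacement is the signed area under the v-t curve.
0–5 s: 7 × 5 = 35 cm
5–6 s: -7 × 1 = -7 cm
6–7 s: 1 × 1 = 1 cm
7–12 s: 5 × 5 = 25 cm
12–14 s: 1 × 2 = 2 cm
Net displacement = 56 cm

56 cm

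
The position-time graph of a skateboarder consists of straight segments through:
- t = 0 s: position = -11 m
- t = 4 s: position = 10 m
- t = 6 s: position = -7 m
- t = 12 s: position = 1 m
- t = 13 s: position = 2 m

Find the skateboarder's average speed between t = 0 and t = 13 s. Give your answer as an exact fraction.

47/13 m/s

Average speed = (total path length)/(elapsed time); on a piecewise-linear x-t graph the path length is Σ|Δx|.
0–4 s: |Δx| = |10 − -11| = 21 m
4–6 s: |Δx| = |-7 − 10| = 17 m
6–12 s: |Δx| = |1 − -7| = 8 m
12–13 s: |Δx| = |2 − 1| = 1 m
Total path = 47 m; average speed = 47/13 = 47/13 m/s.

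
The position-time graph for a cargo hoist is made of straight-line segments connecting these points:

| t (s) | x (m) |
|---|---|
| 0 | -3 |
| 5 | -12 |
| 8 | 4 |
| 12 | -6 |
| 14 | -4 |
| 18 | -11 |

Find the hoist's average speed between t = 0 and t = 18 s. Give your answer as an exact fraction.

22/9 m/s

Average speed = (total path length)/(elapsed time); on a piecewise-linear x-t graph the path length is Σ|Δx|.
0–5 s: |Δx| = |-12 − -3| = 9 m
5–8 s: |Δx| = |4 − -12| = 16 m
8–12 s: |Δx| = |-6 − 4| = 10 m
12–14 s: |Δx| = |-4 − -6| = 2 m
14–18 s: |Δx| = |-11 − -4| = 7 m
Total path = 44 m; average speed = 44/18 = 22/9 m/s.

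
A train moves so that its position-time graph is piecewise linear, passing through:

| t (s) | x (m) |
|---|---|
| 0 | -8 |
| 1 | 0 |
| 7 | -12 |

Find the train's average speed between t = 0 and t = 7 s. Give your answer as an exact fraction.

Average speed = (total path length)/(elapsed time); on a piecewise-linear x-t graph the path length is Σ|Δx|.
0–1 s: |Δx| = |0 − -8| = 8 m
1–7 s: |Δx| = |-12 − 0| = 12 m
Total path = 20 m; average speed = 20/7 = 20/7 m/s.

20/7 m/s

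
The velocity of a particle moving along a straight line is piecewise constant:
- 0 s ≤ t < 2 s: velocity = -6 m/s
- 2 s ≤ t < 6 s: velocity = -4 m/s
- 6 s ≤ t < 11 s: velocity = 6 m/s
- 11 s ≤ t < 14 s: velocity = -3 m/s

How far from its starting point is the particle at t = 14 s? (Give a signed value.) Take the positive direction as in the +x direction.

Net displacement equals the area under the velocity-time graph (areas below the axis count negative).
0–2 s: -6 × 2 = -12 m
2–6 s: -4 × 4 = -16 m
6–11 s: 6 × 5 = 30 m
11–14 s: -3 × 3 = -9 m
Net displacement = -7 m

-7 m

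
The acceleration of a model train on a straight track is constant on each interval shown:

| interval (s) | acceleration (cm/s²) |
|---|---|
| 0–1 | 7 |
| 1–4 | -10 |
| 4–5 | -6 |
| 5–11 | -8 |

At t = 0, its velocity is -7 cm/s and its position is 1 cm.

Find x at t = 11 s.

On each constant-a segment, Δv = aΔt and Δx = v₀Δt + ½aΔt²; chain segment to segment.
0–1 s: v starts -7 cm/s; Δx = -7·1 + ½·7·1² = -3.5 cm; v ends 0 cm/s.
1–4 s: v starts 0 cm/s; Δx = 0·3 + ½·-10·3² = -45 cm; v ends -30 cm/s.
4–5 s: v starts -30 cm/s; Δx = -30·1 + ½·-6·1² = -33 cm; v ends -36 cm/s.
5–11 s: v starts -36 cm/s; Δx = -36·6 + ½·-8·6² = -360 cm; v ends -84 cm/s.
x(11) = 1 + Σ Δx = -440.5 cm.

-440.5 cm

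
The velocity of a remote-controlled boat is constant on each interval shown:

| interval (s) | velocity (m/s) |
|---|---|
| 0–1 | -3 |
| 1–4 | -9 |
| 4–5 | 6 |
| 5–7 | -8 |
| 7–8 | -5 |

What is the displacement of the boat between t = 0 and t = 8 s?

-45 m

Net displacement equals the area under the velocity-time graph (areas below the axis count negative).
0–1 s: -3 × 1 = -3 m
1–4 s: -9 × 3 = -27 m
4–5 s: 6 × 1 = 6 m
5–7 s: -8 × 2 = -16 m
7–8 s: -5 × 1 = -5 m
Net displacement = -45 m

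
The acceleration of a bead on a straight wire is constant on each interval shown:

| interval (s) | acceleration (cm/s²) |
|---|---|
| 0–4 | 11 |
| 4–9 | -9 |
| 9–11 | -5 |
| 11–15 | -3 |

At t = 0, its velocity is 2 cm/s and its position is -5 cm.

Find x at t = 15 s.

140.5 cm

On each constant-a segment, Δv = aΔt and Δx = v₀Δt + ½aΔt²; chain segment to segment.
0–4 s: v starts 2 cm/s; Δx = 2·4 + ½·11·4² = 96 cm; v ends 46 cm/s.
4–9 s: v starts 46 cm/s; Δx = 46·5 + ½·-9·5² = 117.5 cm; v ends 1 cm/s.
9–11 s: v starts 1 cm/s; Δx = 1·2 + ½·-5·2² = -8 cm; v ends -9 cm/s.
11–15 s: v starts -9 cm/s; Δx = -9·4 + ½·-3·4² = -60 cm; v ends -21 cm/s.
x(15) = -5 + Σ Δx = 140.5 cm.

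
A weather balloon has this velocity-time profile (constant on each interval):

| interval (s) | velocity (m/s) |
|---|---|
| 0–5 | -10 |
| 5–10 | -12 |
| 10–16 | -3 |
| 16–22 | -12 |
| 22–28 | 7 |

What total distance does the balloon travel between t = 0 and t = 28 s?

242 m

Distance (not displacement) is the total path length: add the absolute areas under v-t.
0–5 s: |-10| × 5 = 50 m
5–10 s: |-12| × 5 = 60 m
10–16 s: |-3| × 6 = 18 m
16–22 s: |-12| × 6 = 72 m
22–28 s: |7| × 6 = 42 m
Total distance = 242 m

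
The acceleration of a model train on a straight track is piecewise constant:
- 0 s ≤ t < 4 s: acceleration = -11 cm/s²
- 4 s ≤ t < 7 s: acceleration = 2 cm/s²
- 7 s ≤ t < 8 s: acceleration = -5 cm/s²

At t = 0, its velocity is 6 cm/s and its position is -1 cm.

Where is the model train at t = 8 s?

On each constant-a segment, Δv = aΔt and Δx = v₀Δt + ½aΔt²; chain segment to segment.
0–4 s: v starts 6 cm/s; Δx = 6·4 + ½·-11·4² = -64 cm; v ends -38 cm/s.
4–7 s: v starts -38 cm/s; Δx = -38·3 + ½·2·3² = -105 cm; v ends -32 cm/s.
7–8 s: v starts -32 cm/s; Δx = -32·1 + ½·-5·1² = -34.5 cm; v ends -37 cm/s.
x(8) = -1 + Σ Δx = -204.5 cm.

-204.5 cm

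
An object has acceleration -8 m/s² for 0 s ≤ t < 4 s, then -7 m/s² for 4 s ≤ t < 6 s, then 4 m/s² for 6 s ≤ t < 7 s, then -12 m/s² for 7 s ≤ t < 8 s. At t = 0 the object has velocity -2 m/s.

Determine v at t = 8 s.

Δv equals the area under the a-t graph; then v = v₀ + Δv.
0–4 s: -8 × 4 = -32 m/s
4–6 s: -7 × 2 = -14 m/s
6–7 s: 4 × 1 = 4 m/s
7–8 s: -12 × 1 = -12 m/s
Δv = -54 m/s, so v(8) = -2 + (-54) = -56 m/s.

-56 m/s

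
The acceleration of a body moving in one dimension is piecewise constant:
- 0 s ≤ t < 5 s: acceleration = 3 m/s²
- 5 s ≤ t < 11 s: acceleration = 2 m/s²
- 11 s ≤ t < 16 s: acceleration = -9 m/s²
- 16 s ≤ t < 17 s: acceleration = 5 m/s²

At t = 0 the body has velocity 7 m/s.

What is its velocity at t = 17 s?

-6 m/s

Δv equals the area under the a-t graph; then v = v₀ + Δv.
0–5 s: 3 × 5 = 15 m/s
5–11 s: 2 × 6 = 12 m/s
11–16 s: -9 × 5 = -45 m/s
16–17 s: 5 × 1 = 5 m/s
Δv = -13 m/s, so v(17) = 7 + (-13) = -6 m/s.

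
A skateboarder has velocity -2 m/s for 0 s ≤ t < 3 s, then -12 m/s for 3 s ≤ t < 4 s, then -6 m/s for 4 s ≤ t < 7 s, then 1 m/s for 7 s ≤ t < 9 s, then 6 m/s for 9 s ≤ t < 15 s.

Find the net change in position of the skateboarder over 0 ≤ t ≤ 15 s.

Net displacement equals the area under the velocity-time graph (areas below the axis count negative).
0–3 s: -2 × 3 = -6 m
3–4 s: -12 × 1 = -12 m
4–7 s: -6 × 3 = -18 m
7–9 s: 1 × 2 = 2 m
9–15 s: 6 × 6 = 36 m
Net displacement = 2 m

2 m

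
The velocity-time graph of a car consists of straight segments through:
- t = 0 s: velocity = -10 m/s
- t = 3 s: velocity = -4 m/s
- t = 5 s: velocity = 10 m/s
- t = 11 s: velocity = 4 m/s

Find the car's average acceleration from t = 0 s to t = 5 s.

4 m/s²

Average acceleration = Δv/Δt = (10 − -10)/(5 − 0) = 4 m/s².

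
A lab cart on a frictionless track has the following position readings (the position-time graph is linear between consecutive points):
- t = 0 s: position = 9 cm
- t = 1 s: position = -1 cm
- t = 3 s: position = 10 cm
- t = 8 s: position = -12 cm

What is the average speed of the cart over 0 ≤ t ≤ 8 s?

5.375 cm/s

Average speed = (total path length)/(elapsed time); on a piecewise-linear x-t graph the path length is Σ|Δx|.
0–1 s: |Δx| = |-1 − 9| = 10 cm
1–3 s: |Δx| = |10 − -1| = 11 cm
3–8 s: |Δx| = |-12 − 10| = 22 cm
Total path = 43 cm; average speed = 43/8 = 5.375 cm/s.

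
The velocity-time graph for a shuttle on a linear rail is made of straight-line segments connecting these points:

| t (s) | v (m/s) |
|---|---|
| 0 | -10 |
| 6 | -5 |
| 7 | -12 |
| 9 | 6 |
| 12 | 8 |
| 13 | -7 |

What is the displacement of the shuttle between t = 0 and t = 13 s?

Displacement is the signed area under the v-t curve.
0–6 s: ½(-10 + -5)(6) = -45 m
6–7 s: ½(-5 + -12)(1) = -8.5 m
7–9 s: ½(-12 + 6)(2) = -6 m
9–12 s: ½(6 + 8)(3) = 21 m
12–13 s: ½(8 + -7)(1) = 0.5 m
Net displacement = -38 m

-38 m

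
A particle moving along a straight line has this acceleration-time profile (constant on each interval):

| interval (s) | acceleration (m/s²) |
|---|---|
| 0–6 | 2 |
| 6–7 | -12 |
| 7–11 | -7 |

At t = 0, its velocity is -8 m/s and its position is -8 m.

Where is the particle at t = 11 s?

On each constant-a segment, Δv = aΔt and Δx = v₀Δt + ½aΔt²; chain segment to segment.
0–6 s: v starts -8 m/s; Δx = -8·6 + ½·2·6² = -12 m; v ends 4 m/s.
6–7 s: v starts 4 m/s; Δx = 4·1 + ½·-12·1² = -2 m; v ends -8 m/s.
7–11 s: v starts -8 m/s; Δx = -8·4 + ½·-7·4² = -88 m; v ends -36 m/s.
x(11) = -8 + Σ Δx = -110 m.

-110 m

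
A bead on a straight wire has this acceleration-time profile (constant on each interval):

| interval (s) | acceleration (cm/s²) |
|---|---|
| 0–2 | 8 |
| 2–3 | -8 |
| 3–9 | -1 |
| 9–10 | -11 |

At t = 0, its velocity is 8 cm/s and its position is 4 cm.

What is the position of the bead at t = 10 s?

On each constant-a segment, Δv = aΔt and Δx = v₀Δt + ½aΔt²; chain segment to segment.
0–2 s: v starts 8 cm/s; Δx = 8·2 + ½·8·2² = 32 cm; v ends 24 cm/s.
2–3 s: v starts 24 cm/s; Δx = 24·1 + ½·-8·1² = 20 cm; v ends 16 cm/s.
3–9 s: v starts 16 cm/s; Δx = 16·6 + ½·-1·6² = 78 cm; v ends 10 cm/s.
9–10 s: v starts 10 cm/s; Δx = 10·1 + ½·-11·1² = 4.5 cm; v ends -1 cm/s.
x(10) = 4 + Σ Δx = 138.5 cm.

138.5 cm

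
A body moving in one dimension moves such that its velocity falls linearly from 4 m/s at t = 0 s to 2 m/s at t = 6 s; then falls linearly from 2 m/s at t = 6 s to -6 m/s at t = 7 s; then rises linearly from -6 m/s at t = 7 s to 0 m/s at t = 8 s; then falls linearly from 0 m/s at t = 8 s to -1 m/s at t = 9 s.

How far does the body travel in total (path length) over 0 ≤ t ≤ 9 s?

24 m

Total distance travelled is ∫|v| dt — sum the magnitudes of each area piece.
0–6 s: |½(4 + 2)(6)| = 18 m
6–7 s: v = 0 at t = 6.25 s; triangle areas 0.25 + 2.25 = 2.5 m
7–8 s: |½(-6 + 0)(1)| = 3 m
8–9 s: |½(0 + -1)(1)| = 0.5 m
Total distance = 24 m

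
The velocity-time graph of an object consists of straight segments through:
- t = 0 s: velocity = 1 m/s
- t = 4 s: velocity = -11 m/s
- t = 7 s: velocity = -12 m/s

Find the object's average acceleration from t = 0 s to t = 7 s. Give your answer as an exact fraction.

-13/7 m/s²

Average acceleration = Δv/Δt = (-12 − 1)/(7 − 0) = -13/7 m/s².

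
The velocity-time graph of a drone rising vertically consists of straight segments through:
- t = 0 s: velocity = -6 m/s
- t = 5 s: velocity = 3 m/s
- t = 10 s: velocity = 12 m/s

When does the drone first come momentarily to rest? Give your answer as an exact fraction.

t = 10/3 s

v changes sign on 0–5 s (from -6 to 3); the graph is linear there, so v = 0 at t = 0 + (6)·(5 − 0)/(3 − -6) = 10/3 s.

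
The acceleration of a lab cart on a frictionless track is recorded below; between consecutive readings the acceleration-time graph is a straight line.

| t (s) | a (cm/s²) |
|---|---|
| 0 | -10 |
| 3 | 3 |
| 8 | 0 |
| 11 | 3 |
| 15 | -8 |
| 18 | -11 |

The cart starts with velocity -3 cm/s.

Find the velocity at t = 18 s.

Δv equals the area under the a-t graph; then v = v₀ + Δv.
0–3 s: ½(-10 + 3)(3) = -10.5 cm/s
3–8 s: ½(3 + 0)(5) = 7.5 cm/s
8–11 s: ½(0 + 3)(3) = 4.5 cm/s
11–15 s: ½(3 + -8)(4) = -10 cm/s
15–18 s: ½(-8 + -11)(3) = -28.5 cm/s
Δv = -37 cm/s, so v(18) = -3 + (-37) = -40 cm/s.

-40 cm/s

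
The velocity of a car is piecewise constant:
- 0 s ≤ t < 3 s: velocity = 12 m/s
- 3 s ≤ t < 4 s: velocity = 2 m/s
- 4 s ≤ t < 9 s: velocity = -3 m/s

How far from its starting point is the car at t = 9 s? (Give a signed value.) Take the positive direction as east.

Net displacement equals the area under the velocity-time graph (areas below the axis count negative).
0–3 s: 12 × 3 = 36 m
3–4 s: 2 × 1 = 2 m
4–9 s: -3 × 5 = -15 m
Net displacement = 23 m

23 m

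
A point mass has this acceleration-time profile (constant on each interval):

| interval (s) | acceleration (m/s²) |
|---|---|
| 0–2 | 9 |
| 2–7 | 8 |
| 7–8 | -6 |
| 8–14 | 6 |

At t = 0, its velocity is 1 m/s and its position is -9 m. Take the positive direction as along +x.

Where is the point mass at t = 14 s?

688 m

On each constant-a segment, Δv = aΔt and Δx = v₀Δt + ½aΔt²; chain segment to segment.
0–2 s: v starts 1 m/s; Δx = 1·2 + ½·9·2² = 20 m; v ends 19 m/s.
2–7 s: v starts 19 m/s; Δx = 19·5 + ½·8·5² = 195 m; v ends 59 m/s.
7–8 s: v starts 59 m/s; Δx = 59·1 + ½·-6·1² = 56 m; v ends 53 m/s.
8–14 s: v starts 53 m/s; Δx = 53·6 + ½·6·6² = 426 m; v ends 89 m/s.
x(14) = -9 + Σ Δx = 688 m.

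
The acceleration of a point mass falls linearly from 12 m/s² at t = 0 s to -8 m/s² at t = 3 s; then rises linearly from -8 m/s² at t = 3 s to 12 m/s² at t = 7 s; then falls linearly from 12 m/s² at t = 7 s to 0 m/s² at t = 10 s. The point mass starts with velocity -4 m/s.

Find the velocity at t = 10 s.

28 m/s

Δv equals the area under the a-t graph; then v = v₀ + Δv.
0–3 s: ½(12 + -8)(3) = 6 m/s
3–7 s: ½(-8 + 12)(4) = 8 m/s
7–10 s: ½(12 + 0)(3) = 18 m/s
Δv = 32 m/s, so v(10) = -4 + (32) = 28 m/s.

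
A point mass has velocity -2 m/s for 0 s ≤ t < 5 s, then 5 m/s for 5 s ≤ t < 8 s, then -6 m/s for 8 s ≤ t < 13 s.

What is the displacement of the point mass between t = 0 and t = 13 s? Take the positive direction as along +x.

-25 m

Displacement is the signed area under the v-t curve.
0–5 s: -2 × 5 = -10 m
5–8 s: 5 × 3 = 15 m
8–13 s: -6 × 5 = -30 m
Net displacement = -25 m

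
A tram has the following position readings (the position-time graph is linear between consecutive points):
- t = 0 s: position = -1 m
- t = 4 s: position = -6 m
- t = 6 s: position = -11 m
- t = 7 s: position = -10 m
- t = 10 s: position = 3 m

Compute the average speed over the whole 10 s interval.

Average speed = (total path length)/(elapsed time); on a piecewise-linear x-t graph the path length is Σ|Δx|.
0–4 s: |Δx| = |-6 − -1| = 5 m
4–6 s: |Δx| = |-11 − -6| = 5 m
6–7 s: |Δx| = |-10 − -11| = 1 m
7–10 s: |Δx| = |3 − -10| = 13 m
Total path = 24 m; average speed = 24/10 = 2.4 m/s.

2.4 m/s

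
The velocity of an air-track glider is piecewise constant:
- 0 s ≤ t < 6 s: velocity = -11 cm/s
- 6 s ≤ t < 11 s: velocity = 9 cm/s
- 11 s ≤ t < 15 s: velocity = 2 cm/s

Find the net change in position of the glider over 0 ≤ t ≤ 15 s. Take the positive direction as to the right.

-13 cm

Net displacement equals the area under the velocity-time graph (areas below the axis count negative).
0–6 s: -11 × 6 = -66 cm
6–11 s: 9 × 5 = 45 cm
11–15 s: 2 × 4 = 8 cm
Net displacement = -13 cm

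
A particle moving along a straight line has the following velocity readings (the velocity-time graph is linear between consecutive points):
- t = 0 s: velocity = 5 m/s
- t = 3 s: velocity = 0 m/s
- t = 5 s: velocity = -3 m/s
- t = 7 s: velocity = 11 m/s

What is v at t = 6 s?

4 m/s

On 5–7 s the graph is linear from -3 to 11 m/s: v(6) = -3 + (11 − -3)·(6 − 5)/(7 − 5) = 4 m/s.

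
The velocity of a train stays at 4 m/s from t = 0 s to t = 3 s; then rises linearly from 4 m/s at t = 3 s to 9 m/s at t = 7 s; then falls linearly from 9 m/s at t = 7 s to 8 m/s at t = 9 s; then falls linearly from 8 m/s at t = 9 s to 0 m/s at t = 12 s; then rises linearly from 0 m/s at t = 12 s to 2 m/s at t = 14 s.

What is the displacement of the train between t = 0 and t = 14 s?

Net displacement equals the area under the velocity-time graph (areas below the axis count negative).
0–3 s: 4 × 3 = 12 m
3–7 s: ½(4 + 9)(4) = 26 m
7–9 s: ½(9 + 8)(2) = 17 m
9–12 s: ½(8 + 0)(3) = 12 m
12–14 s: ½(0 + 2)(2) = 2 m
Net displacement = 69 m

69 m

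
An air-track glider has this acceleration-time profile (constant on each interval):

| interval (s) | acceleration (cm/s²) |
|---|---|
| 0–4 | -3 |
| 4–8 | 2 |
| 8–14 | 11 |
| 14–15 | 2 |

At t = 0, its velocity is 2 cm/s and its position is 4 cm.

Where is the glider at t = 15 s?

215 cm

On each constant-a segment, Δv = aΔt and Δx = v₀Δt + ½aΔt²; chain segment to segment.
0–4 s: v starts 2 cm/s; Δx = 2·4 + ½·-3·4² = -16 cm; v ends -10 cm/s.
4–8 s: v starts -10 cm/s; Δx = -10·4 + ½·2·4² = -24 cm; v ends -2 cm/s.
8–14 s: v starts -2 cm/s; Δx = -2·6 + ½·11·6² = 186 cm; v ends 64 cm/s.
14–15 s: v starts 64 cm/s; Δx = 64·1 + ½·2·1² = 65 cm; v ends 66 cm/s.
x(15) = 4 + Σ Δx = 215 cm.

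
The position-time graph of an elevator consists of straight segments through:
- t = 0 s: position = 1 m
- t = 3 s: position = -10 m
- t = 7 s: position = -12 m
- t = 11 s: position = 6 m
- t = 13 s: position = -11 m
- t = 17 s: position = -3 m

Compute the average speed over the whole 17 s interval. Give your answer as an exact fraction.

Average speed = (total path length)/(elapsed time); on a piecewise-linear x-t graph the path length is Σ|Δx|.
0–3 s: |Δx| = |-10 − 1| = 11 m
3–7 s: |Δx| = |-12 − -10| = 2 m
7–11 s: |Δx| = |6 − -12| = 18 m
11–13 s: |Δx| = |-11 − 6| = 17 m
13–17 s: |Δx| = |-3 − -11| = 8 m
Total path = 56 m; average speed = 56/17 = 56/17 m/s.

56/17 m/s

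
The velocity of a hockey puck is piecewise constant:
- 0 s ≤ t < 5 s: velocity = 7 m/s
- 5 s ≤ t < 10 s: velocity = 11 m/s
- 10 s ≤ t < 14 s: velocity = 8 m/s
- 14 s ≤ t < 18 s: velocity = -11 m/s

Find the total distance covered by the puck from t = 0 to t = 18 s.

166 m

Distance (not displacement) is the total path length: add the absolute areas under v-t.
0–5 s: |7| × 5 = 35 m
5–10 s: |11| × 5 = 55 m
10–14 s: |8| × 4 = 32 m
14–18 s: |-11| × 4 = 44 m
Total distance = 166 m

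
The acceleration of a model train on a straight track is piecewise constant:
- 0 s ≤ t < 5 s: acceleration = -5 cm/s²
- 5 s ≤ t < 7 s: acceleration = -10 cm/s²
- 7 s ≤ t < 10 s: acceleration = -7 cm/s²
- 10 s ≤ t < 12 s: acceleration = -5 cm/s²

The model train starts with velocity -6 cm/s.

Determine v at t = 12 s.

-82 cm/s

Δv equals the area under the a-t graph; then v = v₀ + Δv.
0–5 s: -5 × 5 = -25 cm/s
5–7 s: -10 × 2 = -20 cm/s
7–10 s: -7 × 3 = -21 cm/s
10–12 s: -5 × 2 = -10 cm/s
Δv = -76 cm/s, so v(12) = -6 + (-76) = -82 cm/s.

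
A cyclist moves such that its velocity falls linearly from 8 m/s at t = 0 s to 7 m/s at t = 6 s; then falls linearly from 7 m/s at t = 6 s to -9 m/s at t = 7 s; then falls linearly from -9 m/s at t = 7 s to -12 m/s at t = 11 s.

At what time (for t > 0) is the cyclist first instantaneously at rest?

v changes sign on 6–7 s (from 7 to -9); the graph is linear there, so v = 0 at t = 6 + (-7)·(7 − 6)/(-9 − 7) = 6.4375 s.

t = 6.4375 s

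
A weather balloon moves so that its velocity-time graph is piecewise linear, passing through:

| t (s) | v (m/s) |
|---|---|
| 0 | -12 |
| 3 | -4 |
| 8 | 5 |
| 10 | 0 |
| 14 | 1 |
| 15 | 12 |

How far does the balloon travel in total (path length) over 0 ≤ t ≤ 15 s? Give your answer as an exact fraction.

440/9 m

Distance (not displacement) is the total path length: add the absolute areas under v-t.
0–3 s: |½(-12 + -4)(3)| = 24 m
3–8 s: v = 0 at t = 47/9 s; triangle areas 40/9 + 125/18 = 205/18 m
8–10 s: |½(5 + 0)(2)| = 5 m
10–14 s: |½(0 + 1)(4)| = 2 m
14–15 s: |½(1 + 12)(1)| = 6.5 m
Total distance = 440/9 m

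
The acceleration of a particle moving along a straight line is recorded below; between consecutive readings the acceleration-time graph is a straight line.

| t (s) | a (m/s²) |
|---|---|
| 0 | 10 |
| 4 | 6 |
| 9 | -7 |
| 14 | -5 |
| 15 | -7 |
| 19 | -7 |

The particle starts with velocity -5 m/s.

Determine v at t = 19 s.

Δv equals the area under the a-t graph; then v = v₀ + Δv.
0–4 s: ½(10 + 6)(4) = 32 m/s
4–9 s: ½(6 + -7)(5) = -2.5 m/s
9–14 s: ½(-7 + -5)(5) = -30 m/s
14–15 s: ½(-5 + -7)(1) = -6 m/s
15–19 s: -7 × 4 = -28 m/s
Δv = -34.5 m/s, so v(19) = -5 + (-34.5) = -39.5 m/s.

-39.5 m/s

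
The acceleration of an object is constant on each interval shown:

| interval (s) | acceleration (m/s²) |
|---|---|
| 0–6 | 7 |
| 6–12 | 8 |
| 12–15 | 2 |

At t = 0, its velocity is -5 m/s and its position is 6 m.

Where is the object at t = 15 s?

On each constant-a segment, Δv = aΔt and Δx = v₀Δt + ½aΔt²; chain segment to segment.
0–6 s: v starts -5 m/s; Δx = -5·6 + ½·7·6² = 96 m; v ends 37 m/s.
6–12 s: v starts 37 m/s; Δx = 37·6 + ½·8·6² = 366 m; v ends 85 m/s.
12–15 s: v starts 85 m/s; Δx = 85·3 + ½·2·3² = 264 m; v ends 91 m/s.
x(15) = 6 + Σ Δx = 732 m.

732 m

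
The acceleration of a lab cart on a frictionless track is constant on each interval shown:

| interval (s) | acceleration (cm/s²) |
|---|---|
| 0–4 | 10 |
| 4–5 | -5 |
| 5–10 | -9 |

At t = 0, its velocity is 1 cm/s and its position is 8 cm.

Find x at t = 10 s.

198 cm

On each constant-a segment, Δv = aΔt and Δx = v₀Δt + ½aΔt²; chain segment to segment.
0–4 s: v starts 1 cm/s; Δx = 1·4 + ½·10·4² = 84 cm; v ends 41 cm/s.
4–5 s: v starts 41 cm/s; Δx = 41·1 + ½·-5·1² = 38.5 cm; v ends 36 cm/s.
5–10 s: v starts 36 cm/s; Δx = 36·5 + ½·-9·5² = 67.5 cm; v ends -9 cm/s.
x(10) = 8 + Σ Δx = 198 cm.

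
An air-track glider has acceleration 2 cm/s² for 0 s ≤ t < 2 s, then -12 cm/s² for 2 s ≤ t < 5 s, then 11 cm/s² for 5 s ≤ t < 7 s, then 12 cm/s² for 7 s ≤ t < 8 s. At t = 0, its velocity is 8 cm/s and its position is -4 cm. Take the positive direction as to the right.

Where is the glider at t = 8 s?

-24 cm

On each constant-a segment, Δv = aΔt and Δx = v₀Δt + ½aΔt²; chain segment to segment.
0–2 s: v starts 8 cm/s; Δx = 8·2 + ½·2·2² = 20 cm; v ends 12 cm/s.
2–5 s: v starts 12 cm/s; Δx = 12·3 + ½·-12·3² = -18 cm; v ends -24 cm/s.
5–7 s: v starts -24 cm/s; Δx = -24·2 + ½·11·2² = -26 cm; v ends -2 cm/s.
7–8 s: v starts -2 cm/s; Δx = -2·1 + ½·12·1² = 4 cm; v ends 10 cm/s.
x(8) = -4 + Σ Δx = -24 cm.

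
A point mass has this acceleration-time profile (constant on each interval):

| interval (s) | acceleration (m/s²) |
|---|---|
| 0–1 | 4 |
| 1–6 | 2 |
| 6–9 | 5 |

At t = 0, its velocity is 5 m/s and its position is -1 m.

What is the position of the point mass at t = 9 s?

155.5 m

On each constant-a segment, Δv = aΔt and Δx = v₀Δt + ½aΔt²; chain segment to segment.
0–1 s: v starts 5 m/s; Δx = 5·1 + ½·4·1² = 7 m; v ends 9 m/s.
1–6 s: v starts 9 m/s; Δx = 9·5 + ½·2·5² = 70 m; v ends 19 m/s.
6–9 s: v starts 19 m/s; Δx = 19·3 + ½·5·3² = 79.5 m; v ends 34 m/s.
x(9) = -1 + Σ Δx = 155.5 m.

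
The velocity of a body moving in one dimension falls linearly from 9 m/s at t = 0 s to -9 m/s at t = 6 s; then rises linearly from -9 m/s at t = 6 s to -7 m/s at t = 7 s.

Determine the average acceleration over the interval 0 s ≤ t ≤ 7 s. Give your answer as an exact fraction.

Average acceleration = Δv/Δt = (-7 − 9)/(7 − 0) = -16/7 m/s².

-16/7 m/s²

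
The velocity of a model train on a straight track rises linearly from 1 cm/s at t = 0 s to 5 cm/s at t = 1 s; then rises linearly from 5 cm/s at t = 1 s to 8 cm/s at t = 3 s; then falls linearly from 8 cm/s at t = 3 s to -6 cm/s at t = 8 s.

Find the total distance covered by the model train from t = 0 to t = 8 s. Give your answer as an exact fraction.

237/7 cm

Distance (not displacement) is the total path length: add the absolute areas under v-t.
0–1 s: |½(1 + 5)(1)| = 3 cm
1–3 s: |½(5 + 8)(2)| = 13 cm
3–8 s: v = 0 at t = 41/7 s; triangle areas 80/7 + 45/7 = 125/7 cm
Total distance = 237/7 cm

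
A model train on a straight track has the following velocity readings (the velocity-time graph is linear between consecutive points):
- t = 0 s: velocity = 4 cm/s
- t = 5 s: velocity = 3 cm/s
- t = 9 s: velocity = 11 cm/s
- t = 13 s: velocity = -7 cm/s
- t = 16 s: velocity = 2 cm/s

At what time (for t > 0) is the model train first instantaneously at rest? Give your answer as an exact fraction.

v changes sign on 9–13 s (from 11 to -7); the graph is linear there, so v = 0 at t = 9 + (-11)·(13 − 9)/(-7 − 11) = 103/9 s.

t = 103/9 s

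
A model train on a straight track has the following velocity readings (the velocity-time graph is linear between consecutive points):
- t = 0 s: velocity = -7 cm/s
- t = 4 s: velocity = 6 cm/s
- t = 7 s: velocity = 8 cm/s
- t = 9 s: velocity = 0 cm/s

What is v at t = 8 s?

4 cm/s

On 7–9 s the graph is linear from 8 to 0 cm/s: v(8) = 8 + (0 − 8)·(8 − 7)/(9 − 7) = 4 cm/s.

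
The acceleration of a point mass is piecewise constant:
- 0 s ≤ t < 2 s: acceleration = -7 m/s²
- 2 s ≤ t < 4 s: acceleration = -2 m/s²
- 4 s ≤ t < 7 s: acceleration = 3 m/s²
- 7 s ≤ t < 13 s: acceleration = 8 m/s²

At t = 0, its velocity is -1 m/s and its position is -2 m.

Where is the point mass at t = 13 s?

-11.5 m

On each constant-a segment, Δv = aΔt and Δx = v₀Δt + ½aΔt²; chain segment to segment.
0–2 s: v starts -1 m/s; Δx = -1·2 + ½·-7·2² = -16 m; v ends -15 m/s.
2–4 s: v starts -15 m/s; Δx = -15·2 + ½·-2·2² = -34 m; v ends -19 m/s.
4–7 s: v starts -19 m/s; Δx = -19·3 + ½·3·3² = -43.5 m; v ends -10 m/s.
7–13 s: v starts -10 m/s; Δx = -10·6 + ½·8·6² = 84 m; v ends 38 m/s.
x(13) = -2 + Σ Δx = -11.5 m.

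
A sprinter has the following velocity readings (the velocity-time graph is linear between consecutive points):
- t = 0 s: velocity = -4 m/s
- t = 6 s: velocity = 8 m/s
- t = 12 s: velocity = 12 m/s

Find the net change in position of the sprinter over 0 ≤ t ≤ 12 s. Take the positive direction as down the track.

Displacement is the signed area under the v-t curve.
0–6 s: ½(-4 + 8)(6) = 12 m
6–12 s: ½(8 + 12)(6) = 60 m
Net displacement = 72 m

72 m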